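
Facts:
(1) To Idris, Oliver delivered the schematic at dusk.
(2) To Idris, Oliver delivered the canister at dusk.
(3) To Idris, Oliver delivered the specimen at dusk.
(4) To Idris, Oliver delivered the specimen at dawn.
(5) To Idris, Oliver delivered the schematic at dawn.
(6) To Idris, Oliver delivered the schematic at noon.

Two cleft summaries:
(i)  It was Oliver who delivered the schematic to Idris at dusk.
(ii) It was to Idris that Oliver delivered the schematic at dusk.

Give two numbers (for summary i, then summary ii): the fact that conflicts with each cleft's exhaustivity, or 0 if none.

Summary (i) focuses "Oliver" (the agent); background same thing, recipient, setting (the schematic / Idris / at dusk). No fact matches that background with a different agent, so 0.
Summary (ii) focuses "Idris" (the recipient); background same agent, thing, setting (Oliver / the schematic / at dusk). No fact matches that background with a different recipient, so 0.

0, 0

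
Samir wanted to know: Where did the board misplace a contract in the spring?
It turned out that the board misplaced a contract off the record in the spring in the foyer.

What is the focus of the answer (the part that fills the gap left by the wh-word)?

The wh-word "where" asks about the location.
In the answer, "the board", "a contract" and "in the spring" are given — repeated from the question.
"off the record" is also new, but it specifies the manner, which is not what the question asks about — so it is not the focus.
The constituent filling the location gap is "in the foyer"; that is the focus.

in the foyer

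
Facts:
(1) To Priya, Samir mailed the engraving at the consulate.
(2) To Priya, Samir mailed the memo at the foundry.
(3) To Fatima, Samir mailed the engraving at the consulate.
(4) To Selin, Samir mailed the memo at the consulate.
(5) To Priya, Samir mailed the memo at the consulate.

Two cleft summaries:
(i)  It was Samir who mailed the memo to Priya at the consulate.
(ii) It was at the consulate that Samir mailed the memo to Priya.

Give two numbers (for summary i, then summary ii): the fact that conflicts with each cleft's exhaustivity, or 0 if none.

(i): focus "Samir". No fact shares thing = the memo, recipient = Priya, setting = at the consulate with a different agent. 0.
(ii): focus "at the consulate". Looking for agent = Samir, thing = the memo, recipient = Priya with some other setting — fact (2) has at the foundry there. Refuted.

0, 2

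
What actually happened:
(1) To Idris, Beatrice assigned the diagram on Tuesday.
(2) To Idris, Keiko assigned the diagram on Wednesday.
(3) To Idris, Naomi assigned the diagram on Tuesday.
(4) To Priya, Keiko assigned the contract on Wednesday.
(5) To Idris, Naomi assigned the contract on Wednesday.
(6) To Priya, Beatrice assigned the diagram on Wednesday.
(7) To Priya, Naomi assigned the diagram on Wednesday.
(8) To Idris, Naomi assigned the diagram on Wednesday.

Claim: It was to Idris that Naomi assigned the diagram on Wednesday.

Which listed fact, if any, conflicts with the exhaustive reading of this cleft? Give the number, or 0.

Focus of the cleft: "Idris" (the recipient). Presupposed background: agent = Naomi, thing = the diagram, setting = on Wednesday.
The exhaustive reading says no other recipient fits that background.
Fact (7) shares the background but with recipient = Priya; exhaustivity is violated.

7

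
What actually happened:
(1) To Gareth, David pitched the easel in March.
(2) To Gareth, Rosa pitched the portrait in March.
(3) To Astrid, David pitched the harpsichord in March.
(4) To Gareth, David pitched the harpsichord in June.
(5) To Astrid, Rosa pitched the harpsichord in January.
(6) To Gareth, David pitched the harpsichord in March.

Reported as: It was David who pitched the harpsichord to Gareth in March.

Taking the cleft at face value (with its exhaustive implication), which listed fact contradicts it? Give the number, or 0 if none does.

0

Focus of the cleft: "David" (the agent). Presupposed background: same thing, recipient, setting (the harpsichord / Gareth / in March).
Exhaustivity: David is the only agent satisfying that background.
Every other fact differs from the presupposition on some backgrounded slot, so none challenges the exhaustivity.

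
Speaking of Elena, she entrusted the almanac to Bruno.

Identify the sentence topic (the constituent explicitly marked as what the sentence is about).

The construction explicitly marks "Elena" as what the sentence is about — the topic.
The remainder of the clause is the comment (what is said about the topic).

Elena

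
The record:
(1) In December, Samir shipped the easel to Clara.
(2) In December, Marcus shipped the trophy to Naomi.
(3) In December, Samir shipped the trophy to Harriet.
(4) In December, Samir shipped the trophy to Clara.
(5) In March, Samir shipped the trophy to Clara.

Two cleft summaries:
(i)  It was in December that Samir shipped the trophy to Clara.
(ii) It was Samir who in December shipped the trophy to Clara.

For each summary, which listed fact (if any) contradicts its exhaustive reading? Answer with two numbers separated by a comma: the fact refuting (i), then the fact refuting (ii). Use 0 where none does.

(i): focus "in December". Looking for agent = Samir, thing = the trophy, recipient = Clara with some other setting — fact (5) has in March there. Refuted.
(ii): focus "Samir". No fact shares thing = the trophy, recipient = Clara, setting = in December with a different agent. 0.

5, 0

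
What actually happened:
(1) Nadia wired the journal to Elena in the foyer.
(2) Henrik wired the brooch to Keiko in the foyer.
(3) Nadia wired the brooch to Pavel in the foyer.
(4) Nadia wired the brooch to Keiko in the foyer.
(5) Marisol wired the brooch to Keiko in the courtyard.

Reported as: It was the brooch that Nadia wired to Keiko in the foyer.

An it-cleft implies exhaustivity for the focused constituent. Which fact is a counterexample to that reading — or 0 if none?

0

The cleft puts "the brooch" in focus and presupposes the open proposition with Nadia as agent and Keiko as recipient and in the foyer as setting.
The exhaustive reading says no other thing fits that background.
Every other fact differs from the presupposition on some backgrounded slot, so none challenges the exhaustivity.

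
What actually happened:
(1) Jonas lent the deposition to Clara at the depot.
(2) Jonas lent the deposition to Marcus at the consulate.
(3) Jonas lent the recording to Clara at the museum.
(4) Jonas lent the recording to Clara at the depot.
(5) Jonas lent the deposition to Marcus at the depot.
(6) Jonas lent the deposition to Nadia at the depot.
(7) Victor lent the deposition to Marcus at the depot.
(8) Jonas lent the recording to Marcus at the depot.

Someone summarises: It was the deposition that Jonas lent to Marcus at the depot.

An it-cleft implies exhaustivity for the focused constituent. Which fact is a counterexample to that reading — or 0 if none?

Focus of the cleft: "the deposition" (the thing). Presupposed background: Jonas as agent and Marcus as recipient and at the depot as setting.
Exhaustivity: the deposition is the only thing satisfying that background.
But fact (8) also has Jonas as agent and Marcus as recipient and at the depot as setting, with thing = the recording — so the exhaustive reading fails.

8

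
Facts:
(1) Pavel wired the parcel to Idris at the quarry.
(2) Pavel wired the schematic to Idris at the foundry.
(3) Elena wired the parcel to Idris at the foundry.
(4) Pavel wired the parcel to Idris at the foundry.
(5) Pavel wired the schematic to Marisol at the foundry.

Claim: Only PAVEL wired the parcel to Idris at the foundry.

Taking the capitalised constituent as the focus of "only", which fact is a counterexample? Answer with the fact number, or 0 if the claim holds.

Focus (in capitals) is "Pavel" — the agent. "Only" excludes alternative agents while holding fixed same thing, recipient, setting (the parcel / Idris / at the foundry).
Fact (3) shares the background but differs in agent (Elena) — a counterexample.

3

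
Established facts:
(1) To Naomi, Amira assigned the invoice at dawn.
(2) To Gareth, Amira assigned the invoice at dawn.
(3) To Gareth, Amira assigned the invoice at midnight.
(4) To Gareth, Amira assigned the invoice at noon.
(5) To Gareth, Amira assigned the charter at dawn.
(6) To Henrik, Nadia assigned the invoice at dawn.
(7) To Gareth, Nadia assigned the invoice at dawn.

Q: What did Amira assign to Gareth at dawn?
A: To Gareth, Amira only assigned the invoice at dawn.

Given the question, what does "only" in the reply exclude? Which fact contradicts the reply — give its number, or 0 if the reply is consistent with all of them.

5

Answering "What did ...?" puts focus on the thing — here, "the invoice".
"Only" then excludes alternative things while the background — agent = Amira, recipient = Gareth, setting = at dawn — is held fixed.
Fact (5) keeps agent = Amira, recipient = Gareth, setting = at dawn but has thing = the charter; that refutes the reply.
(Fact (3) would refute a reading with focus on the setting — but that is not what the question asks.)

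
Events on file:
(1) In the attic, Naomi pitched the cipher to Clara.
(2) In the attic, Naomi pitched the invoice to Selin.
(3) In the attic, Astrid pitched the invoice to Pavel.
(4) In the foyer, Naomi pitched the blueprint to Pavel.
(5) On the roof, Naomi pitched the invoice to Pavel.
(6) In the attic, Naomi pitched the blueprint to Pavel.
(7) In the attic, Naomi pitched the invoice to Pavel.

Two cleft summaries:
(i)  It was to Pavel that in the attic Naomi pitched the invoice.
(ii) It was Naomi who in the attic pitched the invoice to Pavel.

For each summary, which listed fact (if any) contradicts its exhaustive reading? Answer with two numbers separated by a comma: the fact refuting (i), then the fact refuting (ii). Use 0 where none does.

2, 3

Summary (i) focuses "Pavel" (the recipient); background agent = Naomi, thing = the invoice, setting = in the attic. Fact (2) matches that background with recipient = Selin — refutes (i).
Summary (ii) focuses "Naomi" (the agent); background thing = the invoice, recipient = Pavel, setting = in the attic. Fact (3) matches that background with agent = Astrid — refutes (ii).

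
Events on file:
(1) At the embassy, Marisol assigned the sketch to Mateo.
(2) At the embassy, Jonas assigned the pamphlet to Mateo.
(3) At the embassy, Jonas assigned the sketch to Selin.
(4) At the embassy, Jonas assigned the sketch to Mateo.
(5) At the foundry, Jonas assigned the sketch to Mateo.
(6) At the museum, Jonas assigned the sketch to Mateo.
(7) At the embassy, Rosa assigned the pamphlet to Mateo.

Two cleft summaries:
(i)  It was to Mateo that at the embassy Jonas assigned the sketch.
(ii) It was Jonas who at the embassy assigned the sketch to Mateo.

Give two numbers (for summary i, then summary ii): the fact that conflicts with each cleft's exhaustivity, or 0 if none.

3, 1

(i): focus "Mateo". Looking for Jonas as agent and the sketch as thing and at the embassy as setting with some other recipient — fact (3) has Selin there. Refuted.
(ii): focus "Jonas". Looking for the sketch as thing and Mateo as recipient and at the embassy as setting with some other agent — fact (1) has Marisol there. Refuted.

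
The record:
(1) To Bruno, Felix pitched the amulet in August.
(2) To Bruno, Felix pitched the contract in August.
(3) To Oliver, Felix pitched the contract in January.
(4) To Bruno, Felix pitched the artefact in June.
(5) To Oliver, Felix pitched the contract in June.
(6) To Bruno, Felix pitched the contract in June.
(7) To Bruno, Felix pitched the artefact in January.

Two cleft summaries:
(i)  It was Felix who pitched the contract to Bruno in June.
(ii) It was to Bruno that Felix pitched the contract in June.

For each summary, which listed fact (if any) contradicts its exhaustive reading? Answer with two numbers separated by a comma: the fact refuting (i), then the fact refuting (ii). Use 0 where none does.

0, 5

(i): focus "Felix". No fact shares thing = the contract, recipient = Bruno, setting = in June with a different agent. 0.
(ii): focus "Bruno". Looking for agent = Felix, thing = the contract, setting = in June with some other recipient — fact (5) has Oliver there. Refuted.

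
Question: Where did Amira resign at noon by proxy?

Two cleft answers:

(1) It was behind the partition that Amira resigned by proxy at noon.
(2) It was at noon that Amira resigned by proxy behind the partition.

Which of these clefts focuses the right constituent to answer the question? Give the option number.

1

The question word "where" targets the location.
Option (1) clefts "behind the partition" — that matches what the question asks about.
Option (2) clefts "at noon" — the time, not what was asked.
So the congruent reply is (1).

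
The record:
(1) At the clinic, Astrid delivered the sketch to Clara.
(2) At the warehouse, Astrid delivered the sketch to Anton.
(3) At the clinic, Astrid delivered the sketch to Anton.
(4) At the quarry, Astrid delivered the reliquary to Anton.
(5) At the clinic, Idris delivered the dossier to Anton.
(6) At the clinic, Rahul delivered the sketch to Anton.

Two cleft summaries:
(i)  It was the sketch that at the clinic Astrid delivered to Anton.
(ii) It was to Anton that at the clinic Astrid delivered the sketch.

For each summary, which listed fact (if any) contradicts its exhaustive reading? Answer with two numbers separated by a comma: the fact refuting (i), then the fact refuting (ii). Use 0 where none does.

(i): focus "the sketch". No fact shares Astrid as agent and Anton as recipient and at the clinic as setting with a different thing. 0.
(ii): focus "Anton". Looking for Astrid as agent and the sketch as thing and at the clinic as setting with some other recipient — fact (1) has Clara there. Refuted.

0, 1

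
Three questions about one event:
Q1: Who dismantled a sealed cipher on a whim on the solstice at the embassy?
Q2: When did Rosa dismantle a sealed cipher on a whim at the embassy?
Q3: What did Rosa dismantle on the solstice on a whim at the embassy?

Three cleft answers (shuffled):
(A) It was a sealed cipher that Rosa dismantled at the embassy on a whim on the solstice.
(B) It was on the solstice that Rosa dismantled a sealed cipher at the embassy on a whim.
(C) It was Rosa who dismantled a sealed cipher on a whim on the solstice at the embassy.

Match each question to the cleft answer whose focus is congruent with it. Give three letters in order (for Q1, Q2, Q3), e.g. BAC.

CBA

Q1 asks about the subject (agent); cleft (C) focuses "Rosa", which is the subject (agent) — so Q1 → C.
Q2 asks about the time; cleft (B) focuses "on the solstice", which is the time — so Q2 → B.
Q3 asks about the direct object; cleft (A) focuses "a sealed cipher", which is the direct object — so Q3 → A.
Mapping: Q1→C, Q2→B, Q3→A.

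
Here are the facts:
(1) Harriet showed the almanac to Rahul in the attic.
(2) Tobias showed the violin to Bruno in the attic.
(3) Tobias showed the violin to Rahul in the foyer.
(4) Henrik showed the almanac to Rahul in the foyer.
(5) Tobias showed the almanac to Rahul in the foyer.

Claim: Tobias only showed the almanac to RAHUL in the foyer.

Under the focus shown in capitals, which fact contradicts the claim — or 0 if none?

0

The capitals mark "Rahul" as focus. So "only" rules out other recipients, with the rest (agent = Tobias, thing = the almanac, setting = in the foyer) as background.
Every other fact changes something in the background, not just the recipient. Nothing refutes the claim.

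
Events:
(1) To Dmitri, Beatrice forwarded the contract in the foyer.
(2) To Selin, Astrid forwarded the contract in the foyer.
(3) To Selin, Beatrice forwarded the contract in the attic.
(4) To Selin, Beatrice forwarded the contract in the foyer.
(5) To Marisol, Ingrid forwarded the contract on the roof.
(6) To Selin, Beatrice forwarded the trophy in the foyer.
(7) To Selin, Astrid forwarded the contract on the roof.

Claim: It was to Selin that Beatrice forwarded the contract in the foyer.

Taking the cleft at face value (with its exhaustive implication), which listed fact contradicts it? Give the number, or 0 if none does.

1

The cleft puts "Selin" in focus and presupposes the open proposition with same agent, thing, setting (Beatrice / the contract / in the foyer).
Exhaustivity: Selin is the only recipient satisfying that background.
Fact (1) shares the background but with recipient = Dmitri; exhaustivity is violated.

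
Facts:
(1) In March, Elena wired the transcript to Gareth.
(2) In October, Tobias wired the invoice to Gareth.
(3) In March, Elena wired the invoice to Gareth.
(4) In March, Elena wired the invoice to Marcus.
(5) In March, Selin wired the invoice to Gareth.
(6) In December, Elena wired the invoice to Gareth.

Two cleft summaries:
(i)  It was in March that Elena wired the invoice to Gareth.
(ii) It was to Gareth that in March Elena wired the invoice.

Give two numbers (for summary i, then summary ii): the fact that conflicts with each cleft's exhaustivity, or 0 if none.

(i): focus "in March". Looking for agent = Elena, thing = the invoice, recipient = Gareth with some other setting — fact (6) has in December there. Refuted.
(ii): focus "Gareth". Looking for agent = Elena, thing = the invoice, setting = in March with some other recipient — fact (4) has Marcus there. Refuted.

6, 4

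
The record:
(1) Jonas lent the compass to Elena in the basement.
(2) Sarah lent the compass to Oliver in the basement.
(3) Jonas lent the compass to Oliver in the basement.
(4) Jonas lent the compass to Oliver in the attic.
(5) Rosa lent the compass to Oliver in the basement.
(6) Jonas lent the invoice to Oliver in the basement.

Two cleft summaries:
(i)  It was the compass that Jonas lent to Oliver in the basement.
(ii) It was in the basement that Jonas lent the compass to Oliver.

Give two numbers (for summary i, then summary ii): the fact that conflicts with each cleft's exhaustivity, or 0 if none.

6, 4

Summary (i) focuses "the compass" (the thing); background same agent, recipient, setting (Jonas / Oliver / in the basement). Fact (6) matches that background with thing = the invoice — refutes (i).
Summary (ii) focuses "in the basement" (the setting); background same agent, thing, recipient (Jonas / the compass / Oliver). Fact (4) matches that background with setting = in the attic — refutes (ii).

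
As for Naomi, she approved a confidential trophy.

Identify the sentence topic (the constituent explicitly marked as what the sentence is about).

Naomi

The construction explicitly marks "Naomi" as what the sentence is about — the topic.
The remainder of the clause is the comment (what is said about the topic).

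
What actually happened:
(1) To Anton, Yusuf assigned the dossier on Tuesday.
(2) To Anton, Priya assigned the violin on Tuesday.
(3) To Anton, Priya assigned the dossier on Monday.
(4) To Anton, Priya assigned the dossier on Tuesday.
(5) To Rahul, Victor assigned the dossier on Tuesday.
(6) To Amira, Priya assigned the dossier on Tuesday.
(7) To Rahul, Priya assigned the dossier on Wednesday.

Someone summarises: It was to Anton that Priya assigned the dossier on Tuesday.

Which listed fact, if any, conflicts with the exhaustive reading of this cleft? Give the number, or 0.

6

The cleft puts "Anton" in focus and presupposes the open proposition with Priya as agent and the dossier as thing and on Tuesday as setting.
The exhaustive reading says no other recipient fits that background.
Fact (6) shares the background but with recipient = Amira; exhaustivity is violated.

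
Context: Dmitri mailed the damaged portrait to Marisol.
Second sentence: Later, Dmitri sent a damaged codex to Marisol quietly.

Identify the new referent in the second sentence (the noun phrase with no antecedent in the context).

"Dmitri" and "Marisol" in the second sentence are given — already mentioned in the context.
"a damaged codex" has no antecedent in the context; it is discourse-new (the indefinite article also signals a new referent).

a damaged codex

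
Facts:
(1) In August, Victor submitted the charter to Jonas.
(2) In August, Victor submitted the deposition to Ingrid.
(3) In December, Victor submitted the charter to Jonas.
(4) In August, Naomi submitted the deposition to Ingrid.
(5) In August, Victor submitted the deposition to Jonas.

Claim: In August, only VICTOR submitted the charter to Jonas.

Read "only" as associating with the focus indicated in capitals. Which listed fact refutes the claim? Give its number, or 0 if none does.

0

The capitals mark "Victor" as focus. So "only" rules out other agents, with the rest (thing = the charter, recipient = Jonas, setting = in August) as background.
No fact matches thing = the charter, recipient = Jonas, setting = in August with a different agent — every other fact differs on at least one backgrounded slot. So no fact refutes it.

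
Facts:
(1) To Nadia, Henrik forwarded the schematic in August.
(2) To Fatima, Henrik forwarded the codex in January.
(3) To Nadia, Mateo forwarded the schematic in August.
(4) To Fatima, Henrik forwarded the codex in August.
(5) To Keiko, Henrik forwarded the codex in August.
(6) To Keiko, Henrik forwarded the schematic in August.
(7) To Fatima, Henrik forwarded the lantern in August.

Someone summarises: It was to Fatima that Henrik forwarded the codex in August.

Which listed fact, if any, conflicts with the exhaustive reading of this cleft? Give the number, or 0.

Focus of the cleft: "Fatima" (the recipient). Presupposed background: agent = Henrik, thing = the codex, setting = in August.
The exhaustive reading says no other recipient fits that background.
Fact (5) shares the background but with recipient = Keiko; exhaustivity is violated.

5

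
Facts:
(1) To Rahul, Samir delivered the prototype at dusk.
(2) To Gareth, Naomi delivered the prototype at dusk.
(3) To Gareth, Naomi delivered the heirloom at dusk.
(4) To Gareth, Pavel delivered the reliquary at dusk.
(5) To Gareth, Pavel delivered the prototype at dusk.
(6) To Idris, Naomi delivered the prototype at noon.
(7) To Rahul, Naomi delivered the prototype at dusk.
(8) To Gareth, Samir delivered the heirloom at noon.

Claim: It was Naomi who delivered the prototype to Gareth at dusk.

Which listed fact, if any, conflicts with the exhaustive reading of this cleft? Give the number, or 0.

Focus of the cleft: "Naomi" (the agent). Presupposed background: the prototype as thing and Gareth as recipient and at dusk as setting.
The exhaustive reading says no other agent fits that background.
Fact (5) shares the background but with agent = Pavel; exhaustivity is violated.

5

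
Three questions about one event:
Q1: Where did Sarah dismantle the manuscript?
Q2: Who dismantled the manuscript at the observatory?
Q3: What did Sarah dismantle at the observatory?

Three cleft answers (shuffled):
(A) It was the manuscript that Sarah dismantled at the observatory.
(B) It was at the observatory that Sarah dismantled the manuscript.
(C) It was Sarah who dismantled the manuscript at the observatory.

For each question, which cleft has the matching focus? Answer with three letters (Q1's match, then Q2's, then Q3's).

BCA

Q1 asks about the location; cleft (B) focuses "at the observatory", which is the location — so Q1 → B.
Q2 asks about the subject (agent); cleft (C) focuses "Sarah", which is the subject (agent) — so Q2 → C.
Q3 asks about the direct object; cleft (A) focuses "the manuscript", which is the direct object — so Q3 → A.
Mapping: Q1→B, Q2→C, Q3→A.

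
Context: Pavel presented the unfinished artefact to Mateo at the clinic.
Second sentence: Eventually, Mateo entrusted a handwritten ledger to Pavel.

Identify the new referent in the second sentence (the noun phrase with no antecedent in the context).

"Mateo" and "Pavel" in the second sentence are given — already mentioned in the context.
"a handwritten ledger" has no antecedent in the context; it is discourse-new (the indefinite article also signals a new referent).

a handwritten ledger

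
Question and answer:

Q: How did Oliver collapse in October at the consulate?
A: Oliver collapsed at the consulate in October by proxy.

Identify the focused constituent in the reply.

The wh-word "how" asks about the manner.
In the answer, "Oliver", "at the consulate" and "in October" are given — repeated from the question.
The constituent filling the manner gap is "by proxy"; that is the focus and would carry nuclear stress.

by proxy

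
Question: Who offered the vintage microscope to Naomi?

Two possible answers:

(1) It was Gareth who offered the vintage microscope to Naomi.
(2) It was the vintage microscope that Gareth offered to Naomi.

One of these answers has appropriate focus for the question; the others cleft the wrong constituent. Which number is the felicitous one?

The question word "who" targets the subject (agent).
Option (1) clefts "Gareth" — that matches what the question asks about.
Option (2) clefts "the vintage microscope" — the direct object, not what was asked.
So the congruent reply is (1).

1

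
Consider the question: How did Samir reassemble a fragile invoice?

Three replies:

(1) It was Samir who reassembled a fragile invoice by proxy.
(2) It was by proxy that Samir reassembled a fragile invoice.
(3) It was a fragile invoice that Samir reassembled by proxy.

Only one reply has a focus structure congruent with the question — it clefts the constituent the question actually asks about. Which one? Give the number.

2

The question word "how" targets the manner.
Option (1) clefts "Samir" — the subject (agent), not what was asked.
Option (2) clefts "by proxy" — that matches what the question asks about.
Option (3) clefts "a fragile invoice" — the direct object, not what was asked.
So the congruent reply is (2).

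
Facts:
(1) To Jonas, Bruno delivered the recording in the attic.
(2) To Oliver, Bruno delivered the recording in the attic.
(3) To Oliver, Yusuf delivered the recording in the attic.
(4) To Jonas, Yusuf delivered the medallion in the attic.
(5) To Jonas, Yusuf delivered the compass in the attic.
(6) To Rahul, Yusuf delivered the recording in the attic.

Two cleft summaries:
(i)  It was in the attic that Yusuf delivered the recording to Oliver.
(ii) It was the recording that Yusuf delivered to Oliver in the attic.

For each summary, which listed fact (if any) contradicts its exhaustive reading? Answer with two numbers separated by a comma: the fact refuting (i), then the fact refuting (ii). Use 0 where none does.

(i): focus "in the attic". No fact shares Yusuf as agent and the recording as thing and Oliver as recipient with a different setting. 0.
(ii): focus "the recording". No fact shares Yusuf as agent and Oliver as recipient and in the attic as setting with a different thing. 0.

0, 0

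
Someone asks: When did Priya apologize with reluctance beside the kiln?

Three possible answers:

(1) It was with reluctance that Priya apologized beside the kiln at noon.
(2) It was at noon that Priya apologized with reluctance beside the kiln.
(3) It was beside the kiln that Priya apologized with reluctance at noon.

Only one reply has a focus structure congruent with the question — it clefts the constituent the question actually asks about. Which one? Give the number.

2

The question word "when" targets the time.
Option (1) clefts "with reluctance" — the manner, not what was asked.
Option (2) clefts "at noon" — that matches what the question asks about.
Option (3) clefts "beside the kiln" — the location, not what was asked.
So the congruent reply is (2).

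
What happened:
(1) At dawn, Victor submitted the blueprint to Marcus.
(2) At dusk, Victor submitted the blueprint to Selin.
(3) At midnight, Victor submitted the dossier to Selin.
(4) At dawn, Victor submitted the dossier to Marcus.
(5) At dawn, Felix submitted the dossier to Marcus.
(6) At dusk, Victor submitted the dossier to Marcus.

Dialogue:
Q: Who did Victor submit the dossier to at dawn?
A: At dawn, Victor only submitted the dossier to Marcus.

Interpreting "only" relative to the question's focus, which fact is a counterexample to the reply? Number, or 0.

The question "Who did ... to ...?" targets the recipient, so in the reply the focus falls on "Marcus".
So "only" ranges over recipients; the rest (same agent, thing, setting (Victor / the dossier / at dawn)) is presupposed.
No fact keeps same agent, thing, setting (Victor / the dossier / at dawn) while changing the recipient; every other fact differs on something backgrounded. The reply stands.
(Fact (1) would refute a reading with focus on the thing — but that is not what the question asks.)

0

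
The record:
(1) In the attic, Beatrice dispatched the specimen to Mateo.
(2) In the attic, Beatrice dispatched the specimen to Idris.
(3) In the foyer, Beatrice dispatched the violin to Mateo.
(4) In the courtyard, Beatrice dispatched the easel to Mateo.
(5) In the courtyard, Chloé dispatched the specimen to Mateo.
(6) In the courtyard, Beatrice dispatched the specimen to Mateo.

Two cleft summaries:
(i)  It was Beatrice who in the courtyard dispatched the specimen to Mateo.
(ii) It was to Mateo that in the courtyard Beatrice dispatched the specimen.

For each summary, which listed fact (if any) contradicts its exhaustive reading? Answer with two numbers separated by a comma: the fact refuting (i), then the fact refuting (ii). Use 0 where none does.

Summary (i) focuses "Beatrice" (the agent); background the specimen as thing and Mateo as recipient and in the courtyard as setting. Fact (5) matches that background with agent = Chloé — refutes (i).
Summary (ii) focuses "Mateo" (the recipient); background Beatrice as agent and the specimen as thing and in the courtyard as setting. No fact matches that background with a different recipient, so 0.

5, 0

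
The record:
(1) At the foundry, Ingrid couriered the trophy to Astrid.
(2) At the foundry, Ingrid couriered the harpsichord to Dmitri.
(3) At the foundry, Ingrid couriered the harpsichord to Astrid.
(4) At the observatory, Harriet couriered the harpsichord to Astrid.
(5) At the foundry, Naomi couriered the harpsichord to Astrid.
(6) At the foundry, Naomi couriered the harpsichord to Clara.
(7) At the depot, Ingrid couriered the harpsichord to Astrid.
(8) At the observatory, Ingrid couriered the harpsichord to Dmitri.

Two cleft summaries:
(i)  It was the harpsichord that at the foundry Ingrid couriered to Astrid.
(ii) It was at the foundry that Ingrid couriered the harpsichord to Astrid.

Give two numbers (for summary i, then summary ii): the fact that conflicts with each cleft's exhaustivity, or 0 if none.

Summary (i) focuses "the harpsichord" (the thing); background same agent, recipient, setting (Ingrid / Astrid / at the foundry). Fact (1) matches that background with thing = the trophy — refutes (i).
Summary (ii) focuses "at the foundry" (the setting); background same agent, thing, recipient (Ingrid / the harpsichord / Astrid). Fact (7) matches that background with setting = at the depot — refutes (ii).

1, 7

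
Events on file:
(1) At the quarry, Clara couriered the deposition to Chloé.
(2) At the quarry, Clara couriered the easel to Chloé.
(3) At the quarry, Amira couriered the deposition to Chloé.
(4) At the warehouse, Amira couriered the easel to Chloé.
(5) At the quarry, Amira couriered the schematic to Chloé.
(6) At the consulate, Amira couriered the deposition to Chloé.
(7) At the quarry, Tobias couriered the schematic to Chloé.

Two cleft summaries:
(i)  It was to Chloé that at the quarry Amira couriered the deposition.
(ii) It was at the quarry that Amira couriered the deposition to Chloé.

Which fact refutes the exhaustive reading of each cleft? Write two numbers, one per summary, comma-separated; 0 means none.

0, 6

(i): focus "Chloé". No fact shares Amira as agent and the deposition as thing and at the quarry as setting with a different recipient. 0.
(ii): focus "at the quarry". Looking for Amira as agent and the deposition as thing and Chloé as recipient with some other setting — fact (6) has at the consulate there. Refuted.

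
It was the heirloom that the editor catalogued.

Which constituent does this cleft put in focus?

the heirloom

In an it-cleft "It was X that/who ...", the clefted constituent X is the focus; the that/who-clause expresses the presupposed open proposition.
Here the focus is "the heirloom". The backgrounded (presupposed) material includes "the editor".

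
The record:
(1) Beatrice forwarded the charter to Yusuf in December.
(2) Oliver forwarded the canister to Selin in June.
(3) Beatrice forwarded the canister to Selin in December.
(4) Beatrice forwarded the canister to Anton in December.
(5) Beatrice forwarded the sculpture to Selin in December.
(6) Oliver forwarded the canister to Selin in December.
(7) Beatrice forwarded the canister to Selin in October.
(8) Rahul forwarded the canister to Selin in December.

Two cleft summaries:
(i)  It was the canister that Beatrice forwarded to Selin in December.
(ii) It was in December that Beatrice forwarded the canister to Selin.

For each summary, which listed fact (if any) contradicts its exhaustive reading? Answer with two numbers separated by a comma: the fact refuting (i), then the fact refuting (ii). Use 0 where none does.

5, 7

Summary (i) focuses "the canister" (the thing); background agent = Beatrice, recipient = Selin, setting = in December. Fact (5) matches that background with thing = the sculpture — refutes (i).
Summary (ii) focuses "in December" (the setting); background agent = Beatrice, thing = the canister, recipient = Selin. Fact (7) matches that background with setting = in October — refutes (ii).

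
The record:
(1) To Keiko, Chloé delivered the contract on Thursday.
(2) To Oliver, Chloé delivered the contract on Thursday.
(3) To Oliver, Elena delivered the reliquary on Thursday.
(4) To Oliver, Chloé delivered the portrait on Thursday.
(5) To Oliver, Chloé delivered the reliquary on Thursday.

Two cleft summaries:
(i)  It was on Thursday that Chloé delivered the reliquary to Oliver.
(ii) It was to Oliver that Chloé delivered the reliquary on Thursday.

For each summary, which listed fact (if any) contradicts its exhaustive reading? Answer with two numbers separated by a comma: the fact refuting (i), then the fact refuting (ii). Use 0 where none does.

0, 0

Summary (i) focuses "on Thursday" (the setting); background agent = Chloé, thing = the reliquary, recipient = Oliver. No fact matches that background with a different setting, so 0.
Summary (ii) focuses "Oliver" (the recipient); background agent = Chloé, thing = the reliquary, setting = on Thursday. No fact matches that background with a different recipient, so 0.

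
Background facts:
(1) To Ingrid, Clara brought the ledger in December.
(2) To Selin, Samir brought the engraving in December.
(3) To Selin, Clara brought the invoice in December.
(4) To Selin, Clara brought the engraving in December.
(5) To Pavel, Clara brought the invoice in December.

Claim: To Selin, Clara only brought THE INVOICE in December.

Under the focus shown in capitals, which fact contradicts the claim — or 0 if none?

4

The capitals mark "the invoice" as focus. So "only" rules out other things, with the rest (same agent, recipient, setting (Clara / Selin / in December)) as background.
Fact (4) matches on same agent, recipient, setting (Clara / Selin / in December), but has thing = the engraving instead. That refutes the claim.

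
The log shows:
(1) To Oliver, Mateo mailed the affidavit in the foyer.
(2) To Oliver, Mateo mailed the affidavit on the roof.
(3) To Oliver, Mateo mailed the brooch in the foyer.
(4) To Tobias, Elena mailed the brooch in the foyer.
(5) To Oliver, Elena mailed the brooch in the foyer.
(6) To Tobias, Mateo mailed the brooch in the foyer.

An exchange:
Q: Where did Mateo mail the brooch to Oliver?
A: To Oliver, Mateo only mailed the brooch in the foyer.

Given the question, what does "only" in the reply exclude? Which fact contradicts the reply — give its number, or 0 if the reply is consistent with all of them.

0

Answering "Where did ...?" puts focus on the setting — here, "in the foyer".
"Only" then excludes alternative settings while the background — agent = Mateo, thing = the brooch, recipient = Oliver — is held fixed.
No fact keeps agent = Mateo, thing = the brooch, recipient = Oliver while changing the setting; every other fact differs on something backgrounded. The reply stands.
(Fact (6) would refute a reading with focus on the recipient — but that is not what the question asks.)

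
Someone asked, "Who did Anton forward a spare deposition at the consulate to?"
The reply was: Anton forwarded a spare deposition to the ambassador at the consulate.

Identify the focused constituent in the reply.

to the ambassador

The wh-word "who" asks about the recipient.
In the answer, "Anton", "a spare deposition" and "at the consulate" are given — repeated from the question.
The constituent filling the recipient gap is "to the ambassador"; that is the focus and would carry nuclear stress.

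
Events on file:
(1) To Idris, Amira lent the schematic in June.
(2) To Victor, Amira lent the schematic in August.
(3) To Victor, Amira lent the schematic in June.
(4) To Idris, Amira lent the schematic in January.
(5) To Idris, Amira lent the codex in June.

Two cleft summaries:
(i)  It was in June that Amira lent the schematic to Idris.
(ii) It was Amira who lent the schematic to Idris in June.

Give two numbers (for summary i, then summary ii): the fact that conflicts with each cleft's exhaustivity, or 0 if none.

Summary (i) focuses "in June" (the setting); background agent = Amira, thing = the schematic, recipient = Idris. Fact (4) matches that background with setting = in January — refutes (i).
Summary (ii) focuses "Amira" (the agent); background thing = the schematic, recipient = Idris, setting = in June. No fact matches that background with a different agent, so 0.

4, 0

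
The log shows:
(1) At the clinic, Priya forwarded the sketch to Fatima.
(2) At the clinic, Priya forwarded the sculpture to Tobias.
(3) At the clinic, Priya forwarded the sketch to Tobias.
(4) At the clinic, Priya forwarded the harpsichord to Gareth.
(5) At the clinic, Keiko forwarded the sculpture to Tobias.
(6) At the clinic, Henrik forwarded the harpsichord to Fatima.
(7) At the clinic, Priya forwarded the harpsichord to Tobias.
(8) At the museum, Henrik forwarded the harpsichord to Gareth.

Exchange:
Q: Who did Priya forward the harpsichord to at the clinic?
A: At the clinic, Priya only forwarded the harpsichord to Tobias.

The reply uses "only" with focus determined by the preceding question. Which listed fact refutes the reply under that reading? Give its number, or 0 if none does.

4

The question "Who did ... to ...?" targets the recipient, so in the reply the focus falls on "Tobias".
"Only" then excludes alternative recipients while the background — Priya as agent and the harpsichord as thing and at the clinic as setting — is held fixed.
Fact (4) shares the background with a different recipient (Gareth) — counterexample.
(Fact (2) would refute a reading with focus on the thing — but that is not what the question asks.)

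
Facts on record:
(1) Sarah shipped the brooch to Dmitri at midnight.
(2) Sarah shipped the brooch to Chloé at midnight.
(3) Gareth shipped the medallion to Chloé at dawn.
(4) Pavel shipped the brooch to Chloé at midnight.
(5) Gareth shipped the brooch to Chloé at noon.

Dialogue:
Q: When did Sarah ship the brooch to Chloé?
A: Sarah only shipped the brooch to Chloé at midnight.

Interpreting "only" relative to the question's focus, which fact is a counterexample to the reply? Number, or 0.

0

The question "When did ...?" targets the setting, so in the reply the focus falls on "at midnight".
So "only" ranges over settings; the rest (same agent, thing, recipient (Sarah / the brooch / Chloé)) is presupposed.
No listed fact shares that background with another setting. Nothing contradicts the reply.
(Fact (1) would refute a reading with focus on the recipient — but that is not what the question asks.)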